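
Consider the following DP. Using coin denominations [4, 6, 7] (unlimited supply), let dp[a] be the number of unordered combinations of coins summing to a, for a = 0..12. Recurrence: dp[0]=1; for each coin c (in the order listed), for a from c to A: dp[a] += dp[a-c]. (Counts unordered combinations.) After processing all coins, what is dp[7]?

1

after  coin     0     1     2     3     4     5     6     7     8     9    10    11    12
          4     1     0     0     0     1     0     0     0     1     0     0     0     1
          6     1     0     0     0     1     0     1     0     1     0     1     0     2
          7     1     0     0     0     1     0     1     1     1     0     1     1     2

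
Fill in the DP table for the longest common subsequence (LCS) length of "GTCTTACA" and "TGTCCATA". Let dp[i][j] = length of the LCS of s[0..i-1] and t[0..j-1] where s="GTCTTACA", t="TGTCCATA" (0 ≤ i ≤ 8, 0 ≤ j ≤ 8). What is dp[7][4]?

3

   ''  T  G  T  C  C  A  T  A
''  0  0  0  0  0  0  0  0  0
 G  0  0  1  1  1  1  1  1  1
 T  0  1  1  2  2  2  2  2  2
 C  0  1  1  2  3  3  3  3  3
 T  0  1  1  2  3  3  3  4  4
 T  0  1  1  2  3  3  3  4  4
 A  0  1  1  2  3  3  4  4  5
 C  0  1  1  2  3  4  4  4  5
 A  0  1  1  2  3  4  5  5  5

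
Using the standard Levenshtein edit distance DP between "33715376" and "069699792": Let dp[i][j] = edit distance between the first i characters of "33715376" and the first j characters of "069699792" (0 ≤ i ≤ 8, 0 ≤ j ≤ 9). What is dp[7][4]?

   ''  0  6  9  6  9  9  7  9  2
''  0  1  2  3  4  5  6  7  8  9
 3  1  1  2  3  4  5  6  7  8  9
 3  2  2  2  3  4  5  6  7  8  9
 7  3  3  3  3  4  5  6  6  7  8
 1  4  4  4  4  4  5  6  7  7  8
 5  5  5  5  5  5  5  6  7  8  8
 3  6  6  6  6  6  6  6  7  8  9
 7  7  7  7  7  7  7  7  6  7  8
 6  8  8  7  8  7  8  8  7  7  8

7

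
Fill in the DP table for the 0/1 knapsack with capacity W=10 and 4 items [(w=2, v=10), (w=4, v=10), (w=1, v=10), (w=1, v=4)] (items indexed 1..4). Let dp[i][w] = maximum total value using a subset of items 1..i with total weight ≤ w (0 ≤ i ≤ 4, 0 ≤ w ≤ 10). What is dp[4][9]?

i\w   0   1   2   3   4   5   6   7   8   9  10
  0   0   0   0   0   0   0   0   0   0   0   0
  1   0   0  10  10  10  10  10  10  10  10  10
  2   0   0  10  10  10  10  20  20  20  20  20
  3   0  10  10  20  20  20  20  30  30  30  30
  4   0  10  14  20  24  24  24  30  34  34  34

34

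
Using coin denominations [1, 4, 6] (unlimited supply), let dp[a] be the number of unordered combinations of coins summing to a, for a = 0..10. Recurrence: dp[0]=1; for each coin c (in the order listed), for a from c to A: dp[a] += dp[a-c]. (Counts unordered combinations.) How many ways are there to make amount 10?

after  coin     0     1     2     3     4     5     6     7     8     9    10
          1     1     1     1     1     1     1     1     1     1     1     1
          4     1     1     1     1     2     2     2     2     3     3     3
          6     1     1     1     1     2     2     3     3     4     4     5

5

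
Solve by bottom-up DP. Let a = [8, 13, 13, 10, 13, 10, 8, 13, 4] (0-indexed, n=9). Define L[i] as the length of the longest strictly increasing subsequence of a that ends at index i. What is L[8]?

1

   i    0    1    2    3    4    5    6    7    8
a[i]    8   13   13   10   13   10    8   13    4
L[i]    1    2    2    2    3    2    1    3    1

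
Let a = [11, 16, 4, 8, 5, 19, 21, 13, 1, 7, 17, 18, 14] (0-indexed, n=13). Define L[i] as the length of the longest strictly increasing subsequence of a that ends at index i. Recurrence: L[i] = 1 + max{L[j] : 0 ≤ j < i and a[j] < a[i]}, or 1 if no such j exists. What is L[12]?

   i    0    1    2    3    4    5    6    7    8    9   10   11   12
a[i]   11   16    4    8    5   19   21   13    1    7   17   18   14
L[i]    1    2    1    2    2    3    4    3    1    3    4    5    4

4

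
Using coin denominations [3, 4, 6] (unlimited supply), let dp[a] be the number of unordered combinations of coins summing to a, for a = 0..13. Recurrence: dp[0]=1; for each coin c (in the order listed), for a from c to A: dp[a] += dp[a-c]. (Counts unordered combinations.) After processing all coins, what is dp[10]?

after  coin     0     1     2     3     4     5     6     7     8     9    10    11    12    13
          3     1     0     0     1     0     0     1     0     0     1     0     0     1     0
          4     1     0     0     1     1     0     1     1     1     1     1     1     2     1
          6     1     0     0     1     1     0     2     1     1     2     2     1     4     2

2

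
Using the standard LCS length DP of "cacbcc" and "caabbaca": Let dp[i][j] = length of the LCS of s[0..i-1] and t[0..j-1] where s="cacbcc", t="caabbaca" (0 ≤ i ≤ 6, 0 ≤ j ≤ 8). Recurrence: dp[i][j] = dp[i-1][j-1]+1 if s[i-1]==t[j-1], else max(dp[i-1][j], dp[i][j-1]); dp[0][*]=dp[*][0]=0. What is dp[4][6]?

3

   ''  c  a  a  b  b  a  c  a
''  0  0  0  0  0  0  0  0  0
 c  0  1  1  1  1  1  1  1  1
 a  0  1  2  2  2  2  2  2  2
 c  0  1  2  2  2  2  2  3  3
 b  0  1  2  2  3  3  3  3  3
 c  0  1  2  2  3  3  3  4  4
 c  0  1  2  2  3  3  3  4  4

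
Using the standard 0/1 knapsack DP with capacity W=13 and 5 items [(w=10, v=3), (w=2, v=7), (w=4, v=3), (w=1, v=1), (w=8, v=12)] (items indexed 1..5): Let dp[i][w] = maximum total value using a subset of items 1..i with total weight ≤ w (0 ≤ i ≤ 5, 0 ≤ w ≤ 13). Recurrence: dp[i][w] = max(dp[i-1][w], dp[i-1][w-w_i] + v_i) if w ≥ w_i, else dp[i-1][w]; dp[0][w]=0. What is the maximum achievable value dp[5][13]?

i\w   0   1   2   3   4   5   6   7   8   9  10  11  12  13
  0   0   0   0   0   0   0   0   0   0   0   0   0   0   0
  1   0   0   0   0   0   0   0   0   0   0   3   3   3   3
  2   0   0   7   7   7   7   7   7   7   7   7   7  10  10
  3   0   0   7   7   7   7  10  10  10  10  10  10  10  10
  4   0   1   7   8   8   8  10  11  11  11  11  11  11  11
  5   0   1   7   8   8   8  10  11  12  13  19  20  20  20

20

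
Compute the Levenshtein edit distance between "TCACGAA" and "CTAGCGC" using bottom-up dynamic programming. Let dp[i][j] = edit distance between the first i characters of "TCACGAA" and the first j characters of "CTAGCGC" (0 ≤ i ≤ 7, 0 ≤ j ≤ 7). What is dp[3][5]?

   ''  C  T  A  G  C  G  C
''  0  1  2  3  4  5  6  7
 T  1  1  1  2  3  4  5  6
 C  2  1  2  2  3  3  4  5
 A  3  2  2  2  3  4  4  5
 C  4  3  3  3  3  3  4  4
 G  5  4  4  4  3  4  3  4
 A  6  5  5  4  4  4  4  4
 A  7  6  6  5  5  5  5  5

4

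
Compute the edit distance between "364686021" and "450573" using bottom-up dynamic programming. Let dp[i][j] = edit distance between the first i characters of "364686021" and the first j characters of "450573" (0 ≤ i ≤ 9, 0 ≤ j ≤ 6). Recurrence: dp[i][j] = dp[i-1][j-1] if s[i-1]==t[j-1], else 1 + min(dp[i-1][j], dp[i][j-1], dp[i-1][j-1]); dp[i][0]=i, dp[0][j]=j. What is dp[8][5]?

   ''  4  5  0  5  7  3
''  0  1  2  3  4  5  6
 3  1  1  2  3  4  5  5
 6  2  2  2  3  4  5  6
 4  3  2  3  3  4  5  6
 6  4  3  3  4  4  5  6
 8  5  4  4  4  5  5  6
 6  6  5  5  5  5  6  6
 0  7  6  6  5  6  6  7
 2  8  7  7  6  6  7  7
 1  9  8  8  7  7  7  8

7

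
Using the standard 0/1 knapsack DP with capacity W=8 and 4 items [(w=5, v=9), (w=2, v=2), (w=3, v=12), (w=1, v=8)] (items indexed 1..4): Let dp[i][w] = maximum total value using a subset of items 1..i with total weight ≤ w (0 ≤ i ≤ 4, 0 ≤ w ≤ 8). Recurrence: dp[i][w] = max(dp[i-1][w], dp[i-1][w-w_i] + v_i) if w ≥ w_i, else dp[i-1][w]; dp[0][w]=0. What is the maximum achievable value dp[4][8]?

i\w   0   1   2   3   4   5   6   7   8
  0   0   0   0   0   0   0   0   0   0
  1   0   0   0   0   0   9   9   9   9
  2   0   0   2   2   2   9   9  11  11
  3   0   0   2  12  12  14  14  14  21
  4   0   8   8  12  20  20  22  22  22

22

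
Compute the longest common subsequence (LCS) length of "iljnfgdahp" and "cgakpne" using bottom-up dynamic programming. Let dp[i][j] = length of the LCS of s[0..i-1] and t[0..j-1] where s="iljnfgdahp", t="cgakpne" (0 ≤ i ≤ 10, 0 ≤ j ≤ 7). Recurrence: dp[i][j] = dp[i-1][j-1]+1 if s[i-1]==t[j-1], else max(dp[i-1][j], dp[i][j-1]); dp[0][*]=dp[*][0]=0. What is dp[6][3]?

1

   ''  c  g  a  k  p  n  e
''  0  0  0  0  0  0  0  0
 i  0  0  0  0  0  0  0  0
 l  0  0  0  0  0  0  0  0
 j  0  0  0  0  0  0  0  0
 n  0  0  0  0  0  0  1  1
 f  0  0  0  0  0  0  1  1
 g  0  0  1  1  1  1  1  1
 d  0  0  1  1  1  1  1  1
 a  0  0  1  2  2  2  2  2
 h  0  0  1  2  2  2  2  2
 p  0  0  1  2  2  3  3  3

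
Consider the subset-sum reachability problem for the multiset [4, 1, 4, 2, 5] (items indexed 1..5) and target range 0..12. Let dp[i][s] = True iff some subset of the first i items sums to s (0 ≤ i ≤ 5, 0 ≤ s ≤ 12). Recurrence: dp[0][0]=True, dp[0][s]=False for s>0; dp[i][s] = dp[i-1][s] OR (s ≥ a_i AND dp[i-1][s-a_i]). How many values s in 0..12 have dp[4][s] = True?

i\s   0   1   2   3   4   5   6   7   8   9  10  11  12
  0   T   F   F   F   F   F   F   F   F   F   F   F   F
  1   T   F   F   F   T   F   F   F   F   F   F   F   F
  2   T   T   F   F   T   T   F   F   F   F   F   F   F
  3   T   T   F   F   T   T   F   F   T   T   F   F   F
  4   T   T   T   T   T   T   T   T   T   T   T   T   F
  5   T   T   T   T   T   T   T   T   T   T   T   T   T

12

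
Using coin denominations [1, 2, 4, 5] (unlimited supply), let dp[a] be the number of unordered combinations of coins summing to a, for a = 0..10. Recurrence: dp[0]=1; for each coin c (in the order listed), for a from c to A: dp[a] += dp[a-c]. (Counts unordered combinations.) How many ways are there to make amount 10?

17

after  coin     0     1     2     3     4     5     6     7     8     9    10
          1     1     1     1     1     1     1     1     1     1     1     1
          2     1     1     2     2     3     3     4     4     5     5     6
          4     1     1     2     2     4     4     6     6     9     9    12
          5     1     1     2     2     4     5     7     8    11    13    17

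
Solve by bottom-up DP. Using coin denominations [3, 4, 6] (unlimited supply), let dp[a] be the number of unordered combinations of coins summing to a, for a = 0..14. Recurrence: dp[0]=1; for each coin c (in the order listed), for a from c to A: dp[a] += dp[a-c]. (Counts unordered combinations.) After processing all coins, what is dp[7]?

after  coin     0     1     2     3     4     5     6     7     8     9    10    11    12    13    14
          3     1     0     0     1     0     0     1     0     0     1     0     0     1     0     0
          4     1     0     0     1     1     0     1     1     1     1     1     1     2     1     1
          6     1     0     0     1     1     0     2     1     1     2     2     1     4     2     2

1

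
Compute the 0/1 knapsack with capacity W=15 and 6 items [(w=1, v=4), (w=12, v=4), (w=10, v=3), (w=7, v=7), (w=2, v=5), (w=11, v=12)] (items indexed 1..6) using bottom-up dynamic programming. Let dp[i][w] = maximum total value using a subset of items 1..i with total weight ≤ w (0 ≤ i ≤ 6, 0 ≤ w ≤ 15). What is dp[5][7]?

9

i\w   0   1   2   3   4   5   6   7   8   9  10  11  12  13  14  15
  0   0   0   0   0   0   0   0   0   0   0   0   0   0   0   0   0
  1   0   4   4   4   4   4   4   4   4   4   4   4   4   4   4   4
  2   0   4   4   4   4   4   4   4   4   4   4   4   4   8   8   8
  3   0   4   4   4   4   4   4   4   4   4   4   7   7   8   8   8
  4   0   4   4   4   4   4   4   7  11  11  11  11  11  11  11  11
  5   0   4   5   9   9   9   9   9  11  12  16  16  16  16  16  16
  6   0   4   5   9   9   9   9   9  11  12  16  16  16  17  21  21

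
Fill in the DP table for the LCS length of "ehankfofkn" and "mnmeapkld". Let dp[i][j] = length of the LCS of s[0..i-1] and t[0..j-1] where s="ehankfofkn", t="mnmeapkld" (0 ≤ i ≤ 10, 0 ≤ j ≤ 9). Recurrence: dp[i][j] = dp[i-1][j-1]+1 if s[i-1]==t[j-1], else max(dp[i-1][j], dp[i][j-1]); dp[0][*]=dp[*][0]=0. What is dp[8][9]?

3

   ''  m  n  m  e  a  p  k  l  d
''  0  0  0  0  0  0  0  0  0  0
 e  0  0  0  0  1  1  1  1  1  1
 h  0  0  0  0  1  1  1  1  1  1
 a  0  0  0  0  1  2  2  2  2  2
 n  0  0  1  1  1  2  2  2  2  2
 k  0  0  1  1  1  2  2  3  3  3
 f  0  0  1  1  1  2  2  3  3  3
 o  0  0  1  1  1  2  2  3  3  3
 f  0  0  1  1  1  2  2  3  3  3
 k  0  0  1  1  1  2  2  3  3  3
 n  0  0  1  1  1  2  2  3  3  3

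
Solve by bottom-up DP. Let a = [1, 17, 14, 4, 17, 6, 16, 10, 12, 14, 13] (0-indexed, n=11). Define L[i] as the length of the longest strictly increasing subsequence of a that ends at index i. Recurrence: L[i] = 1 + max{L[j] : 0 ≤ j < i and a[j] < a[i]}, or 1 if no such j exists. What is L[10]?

6

   i    0    1    2    3    4    5    6    7    8    9   10
a[i]    1   17   14    4   17    6   16   10   12   14   13
L[i]    1    2    2    2    3    3    4    4    5    6    6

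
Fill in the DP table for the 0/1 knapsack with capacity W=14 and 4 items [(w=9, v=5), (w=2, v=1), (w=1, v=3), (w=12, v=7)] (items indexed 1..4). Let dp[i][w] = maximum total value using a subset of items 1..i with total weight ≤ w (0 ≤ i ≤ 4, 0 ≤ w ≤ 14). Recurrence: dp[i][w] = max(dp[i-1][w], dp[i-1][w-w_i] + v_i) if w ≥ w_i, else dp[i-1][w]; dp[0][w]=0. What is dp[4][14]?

10

i\w   0   1   2   3   4   5   6   7   8   9  10  11  12  13  14
  0   0   0   0   0   0   0   0   0   0   0   0   0   0   0   0
  1   0   0   0   0   0   0   0   0   0   5   5   5   5   5   5
  2   0   0   1   1   1   1   1   1   1   5   5   6   6   6   6
  3   0   3   3   4   4   4   4   4   4   5   8   8   9   9   9
  4   0   3   3   4   4   4   4   4   4   5   8   8   9  10  10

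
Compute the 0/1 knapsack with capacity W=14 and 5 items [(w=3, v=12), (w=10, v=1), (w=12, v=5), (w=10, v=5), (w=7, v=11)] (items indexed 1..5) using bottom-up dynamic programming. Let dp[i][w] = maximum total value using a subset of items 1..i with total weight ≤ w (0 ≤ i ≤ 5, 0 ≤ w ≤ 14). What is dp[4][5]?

i\w   0   1   2   3   4   5   6   7   8   9  10  11  12  13  14
  0   0   0   0   0   0   0   0   0   0   0   0   0   0   0   0
  1   0   0   0  12  12  12  12  12  12  12  12  12  12  12  12
  2   0   0   0  12  12  12  12  12  12  12  12  12  12  13  13
  3   0   0   0  12  12  12  12  12  12  12  12  12  12  13  13
  4   0   0   0  12  12  12  12  12  12  12  12  12  12  17  17
  5   0   0   0  12  12  12  12  12  12  12  23  23  23  23  23

12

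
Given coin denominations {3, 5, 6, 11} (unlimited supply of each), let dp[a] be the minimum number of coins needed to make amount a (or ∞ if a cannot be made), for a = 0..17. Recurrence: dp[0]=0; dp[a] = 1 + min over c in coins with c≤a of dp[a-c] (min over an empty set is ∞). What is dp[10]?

 a  0  1  2  3  4  5  6  7  8  9 10 11 12 13 14 15 16 17
dp  0  -  -  1  -  1  1  -  2  2  2  1  2  3  2  3  2  2
(- denotes ∞ / unreachable)

2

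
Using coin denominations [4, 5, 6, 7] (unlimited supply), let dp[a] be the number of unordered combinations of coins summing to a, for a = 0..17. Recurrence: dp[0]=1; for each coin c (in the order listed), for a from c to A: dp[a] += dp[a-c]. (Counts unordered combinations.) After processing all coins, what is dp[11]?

2

after  coin     0     1     2     3     4     5     6     7     8     9    10    11    12    13    14    15    16    17
          4     1     0     0     0     1     0     0     0     1     0     0     0     1     0     0     0     1     0
          5     1     0     0     0     1     1     0     0     1     1     1     0     1     1     1     1     1     1
          6     1     0     0     0     1     1     1     0     1     1     2     1     2     1     2     2     3     2
          7     1     0     0     0     1     1     1     1     1     1     2     2     3     2     3     3     4     4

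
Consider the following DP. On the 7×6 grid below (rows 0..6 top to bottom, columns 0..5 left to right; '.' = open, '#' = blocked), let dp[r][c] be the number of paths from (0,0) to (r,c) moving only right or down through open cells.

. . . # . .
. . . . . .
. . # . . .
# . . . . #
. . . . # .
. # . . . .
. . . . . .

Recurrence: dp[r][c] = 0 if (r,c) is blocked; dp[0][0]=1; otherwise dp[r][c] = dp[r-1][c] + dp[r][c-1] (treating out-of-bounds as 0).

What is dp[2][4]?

r\c   0   1   2   3   4   5
  0   1   1   1   0   0   0
  1   1   2   3   3   3   3
  2   1   3   0   3   6   9
  3   0   3   3   6  12   0
  4   0   3   6  12   0   0
  5   0   0   6  18  18  18
  6   0   0   6  24  42  60

6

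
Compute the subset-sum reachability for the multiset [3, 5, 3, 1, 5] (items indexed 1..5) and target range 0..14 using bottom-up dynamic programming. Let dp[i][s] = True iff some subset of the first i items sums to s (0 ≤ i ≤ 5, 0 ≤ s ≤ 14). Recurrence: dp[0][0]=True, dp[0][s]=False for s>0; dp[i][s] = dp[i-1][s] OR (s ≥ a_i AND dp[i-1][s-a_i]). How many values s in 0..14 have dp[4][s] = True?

11

i\s   0   1   2   3   4   5   6   7   8   9  10  11  12  13  14
  0   T   F   F   F   F   F   F   F   F   F   F   F   F   F   F
  1   T   F   F   T   F   F   F   F   F   F   F   F   F   F   F
  2   T   F   F   T   F   T   F   F   T   F   F   F   F   F   F
  3   T   F   F   T   F   T   T   F   T   F   F   T   F   F   F
  4   T   T   F   T   T   T   T   T   T   T   F   T   T   F   F
  5   T   T   F   T   T   T   T   T   T   T   T   T   T   T   T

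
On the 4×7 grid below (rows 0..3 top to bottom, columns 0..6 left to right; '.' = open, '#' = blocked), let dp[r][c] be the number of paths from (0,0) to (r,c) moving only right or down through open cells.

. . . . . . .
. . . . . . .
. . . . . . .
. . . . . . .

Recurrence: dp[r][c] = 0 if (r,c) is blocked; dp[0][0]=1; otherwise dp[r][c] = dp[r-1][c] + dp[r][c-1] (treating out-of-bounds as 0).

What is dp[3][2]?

r\c   0   1   2   3   4   5   6
  0   1   1   1   1   1   1   1
  1   1   2   3   4   5   6   7
  2   1   3   6  10  15  21  28
  3   1   4  10  20  35  56  84

10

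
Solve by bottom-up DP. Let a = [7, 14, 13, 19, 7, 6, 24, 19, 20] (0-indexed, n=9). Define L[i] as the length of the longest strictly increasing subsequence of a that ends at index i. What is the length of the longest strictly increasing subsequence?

4

   i    0    1    2    3    4    5    6    7    8
a[i]    7   14   13   19    7    6   24   19   20
L[i]    1    2    2    3    1    1    4    3    4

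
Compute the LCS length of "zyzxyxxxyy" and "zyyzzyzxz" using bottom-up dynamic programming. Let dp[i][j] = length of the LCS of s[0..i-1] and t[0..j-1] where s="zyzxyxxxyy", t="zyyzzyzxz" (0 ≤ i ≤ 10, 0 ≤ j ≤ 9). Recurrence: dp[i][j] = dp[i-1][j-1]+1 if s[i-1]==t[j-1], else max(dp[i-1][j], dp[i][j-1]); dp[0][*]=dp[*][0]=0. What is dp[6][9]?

   ''  z  y  y  z  z  y  z  x  z
''  0  0  0  0  0  0  0  0  0  0
 z  0  1  1  1  1  1  1  1  1  1
 y  0  1  2  2  2  2  2  2  2  2
 z  0  1  2  2  3  3  3  3  3  3
 x  0  1  2  2  3  3  3  3  4  4
 y  0  1  2  3  3  3  4  4  4  4
 x  0  1  2  3  3  3  4  4  5  5
 x  0  1  2  3  3  3  4  4  5  5
 x  0  1  2  3  3  3  4  4  5  5
 y  0  1  2  3  3  3  4  4  5  5
 y  0  1  2  3  3  3  4  4  5  5

5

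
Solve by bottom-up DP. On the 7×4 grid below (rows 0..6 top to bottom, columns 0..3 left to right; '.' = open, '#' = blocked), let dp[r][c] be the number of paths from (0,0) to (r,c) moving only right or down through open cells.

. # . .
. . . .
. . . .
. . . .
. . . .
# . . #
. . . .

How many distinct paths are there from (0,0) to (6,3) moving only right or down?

r\c   0   1   2   3
  0   1   0   0   0
  1   1   1   1   1
  2   1   2   3   4
  3   1   3   6  10
  4   1   4  10  20
  5   0   4  14   0
  6   0   4  18  18

18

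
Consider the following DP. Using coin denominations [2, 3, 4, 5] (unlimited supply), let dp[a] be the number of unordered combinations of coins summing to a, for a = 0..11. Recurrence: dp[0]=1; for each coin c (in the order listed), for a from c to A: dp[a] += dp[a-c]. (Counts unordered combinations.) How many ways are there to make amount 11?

after  coin     0     1     2     3     4     5     6     7     8     9    10    11
          2     1     0     1     0     1     0     1     0     1     0     1     0
          3     1     0     1     1     1     1     2     1     2     2     2     2
          4     1     0     1     1     2     1     3     2     4     3     5     4
          5     1     0     1     1     2     2     3     3     5     5     7     7

7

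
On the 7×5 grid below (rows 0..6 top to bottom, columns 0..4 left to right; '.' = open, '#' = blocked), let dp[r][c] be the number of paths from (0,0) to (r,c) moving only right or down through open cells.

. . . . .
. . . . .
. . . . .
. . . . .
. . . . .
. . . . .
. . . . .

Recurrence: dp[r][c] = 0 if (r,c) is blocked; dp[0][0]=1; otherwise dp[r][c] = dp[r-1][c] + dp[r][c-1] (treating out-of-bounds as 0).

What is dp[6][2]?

r\c   0   1   2   3   4
  0   1   1   1   1   1
  1   1   2   3   4   5
  2   1   3   6  10  15
  3   1   4  10  20  35
  4   1   5  15  35  70
  5   1   6  21  56 126
  6   1   7  28  84 210

28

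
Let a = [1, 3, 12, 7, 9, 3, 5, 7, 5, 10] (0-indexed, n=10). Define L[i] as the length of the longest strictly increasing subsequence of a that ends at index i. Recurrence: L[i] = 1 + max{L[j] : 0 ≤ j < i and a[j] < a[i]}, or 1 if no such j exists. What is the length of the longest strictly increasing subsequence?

5

   i    0    1    2    3    4    5    6    7    8    9
a[i]    1    3   12    7    9    3    5    7    5   10
L[i]    1    2    3    3    4    2    3    4    3    5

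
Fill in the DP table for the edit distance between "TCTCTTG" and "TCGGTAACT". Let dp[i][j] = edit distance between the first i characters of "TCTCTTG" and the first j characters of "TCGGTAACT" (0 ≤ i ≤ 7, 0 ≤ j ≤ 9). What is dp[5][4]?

   ''  T  C  G  G  T  A  A  C  T
''  0  1  2  3  4  5  6  7  8  9
 T  1  0  1  2  3  4  5  6  7  8
 C  2  1  0  1  2  3  4  5  6  7
 T  3  2  1  1  2  2  3  4  5  6
 C  4  3  2  2  2  3  3  4  4  5
 T  5  4  3  3  3  2  3  4  5  4
 T  6  5  4  4  4  3  3  4  5  5
 G  7  6  5  4  4  4  4  4  5  6

3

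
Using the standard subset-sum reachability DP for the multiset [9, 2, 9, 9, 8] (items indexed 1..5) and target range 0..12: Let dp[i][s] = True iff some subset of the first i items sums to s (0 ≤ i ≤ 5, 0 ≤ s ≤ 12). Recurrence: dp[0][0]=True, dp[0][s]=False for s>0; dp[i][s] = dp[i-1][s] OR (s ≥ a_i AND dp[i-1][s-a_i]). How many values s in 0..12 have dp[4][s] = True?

4

i\s   0   1   2   3   4   5   6   7   8   9  10  11  12
  0   T   F   F   F   F   F   F   F   F   F   F   F   F
  1   T   F   F   F   F   F   F   F   F   T   F   F   F
  2   T   F   T   F   F   F   F   F   F   T   F   T   F
  3   T   F   T   F   F   F   F   F   F   T   F   T   F
  4   T   F   T   F   F   F   F   F   F   T   F   T   F
  5   T   F   T   F   F   F   F   F   T   T   T   T   F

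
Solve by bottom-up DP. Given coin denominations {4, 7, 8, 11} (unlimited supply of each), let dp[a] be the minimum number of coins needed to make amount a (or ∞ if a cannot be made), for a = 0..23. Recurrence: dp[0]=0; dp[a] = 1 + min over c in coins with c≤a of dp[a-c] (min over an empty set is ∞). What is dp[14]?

2

 a  0  1  2  3  4  5  6  7  8  9 10 11 12 13 14 15 16 17 18 19 20 21 22 23
dp  0  -  -  -  1  -  -  1  1  -  -  1  2  -  2  2  2  -  2  2  3  3  2  3
(- denotes ∞ / unreachable)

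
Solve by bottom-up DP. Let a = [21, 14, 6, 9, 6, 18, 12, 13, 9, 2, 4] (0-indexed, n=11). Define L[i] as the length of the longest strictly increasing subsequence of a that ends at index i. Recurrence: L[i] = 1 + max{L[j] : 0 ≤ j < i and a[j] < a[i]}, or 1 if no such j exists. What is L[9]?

   i    0    1    2    3    4    5    6    7    8    9   10
a[i]   21   14    6    9    6   18   12   13    9    2    4
L[i]    1    1    1    2    1    3    3    4    2    1    2

1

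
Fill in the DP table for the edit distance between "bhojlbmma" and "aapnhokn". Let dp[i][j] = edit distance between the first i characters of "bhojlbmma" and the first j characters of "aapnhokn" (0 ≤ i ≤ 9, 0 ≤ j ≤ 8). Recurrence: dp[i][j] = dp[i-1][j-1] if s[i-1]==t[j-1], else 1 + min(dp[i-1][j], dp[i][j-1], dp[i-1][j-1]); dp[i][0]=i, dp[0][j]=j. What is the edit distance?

   ''  a  a  p  n  h  o  k  n
''  0  1  2  3  4  5  6  7  8
 b  1  1  2  3  4  5  6  7  8
 h  2  2  2  3  4  4  5  6  7
 o  3  3  3  3  4  5  4  5  6
 j  4  4  4  4  4  5  5  5  6
 l  5  5  5  5  5  5  6  6  6
 b  6  6  6  6  6  6  6  7  7
 m  7  7  7  7  7  7  7  7  8
 m  8  8  8  8  8  8  8  8  8
 a  9  8  8  9  9  9  9  9  9

9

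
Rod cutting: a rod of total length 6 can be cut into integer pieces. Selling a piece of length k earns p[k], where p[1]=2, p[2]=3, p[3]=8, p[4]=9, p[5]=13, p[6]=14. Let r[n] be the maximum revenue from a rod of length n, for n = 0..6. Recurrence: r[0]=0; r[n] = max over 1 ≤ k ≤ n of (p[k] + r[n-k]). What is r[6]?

16

   n    0    1    2    3    4    5    6
r[n]    0    2    4    8   10   13   16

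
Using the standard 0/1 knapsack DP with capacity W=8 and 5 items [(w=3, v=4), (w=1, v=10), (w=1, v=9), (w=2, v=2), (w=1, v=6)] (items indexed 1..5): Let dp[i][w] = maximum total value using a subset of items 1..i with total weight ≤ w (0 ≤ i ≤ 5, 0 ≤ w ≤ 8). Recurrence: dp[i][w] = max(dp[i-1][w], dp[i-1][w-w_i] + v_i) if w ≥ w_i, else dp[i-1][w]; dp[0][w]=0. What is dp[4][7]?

i\w   0   1   2   3   4   5   6   7   8
  0   0   0   0   0   0   0   0   0   0
  1   0   0   0   4   4   4   4   4   4
  2   0  10  10  10  14  14  14  14  14
  3   0  10  19  19  19  23  23  23  23
  4   0  10  19  19  21  23  23  25  25
  5   0  10  19  25  25  27  29  29  31

25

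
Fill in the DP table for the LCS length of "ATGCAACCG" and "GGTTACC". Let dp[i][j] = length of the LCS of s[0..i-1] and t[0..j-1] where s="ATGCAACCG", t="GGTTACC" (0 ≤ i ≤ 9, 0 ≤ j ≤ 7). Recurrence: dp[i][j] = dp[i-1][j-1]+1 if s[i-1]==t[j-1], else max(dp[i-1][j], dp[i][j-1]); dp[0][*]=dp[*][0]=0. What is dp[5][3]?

   ''  G  G  T  T  A  C  C
''  0  0  0  0  0  0  0  0
 A  0  0  0  0  0  1  1  1
 T  0  0  0  1  1  1  1  1
 G  0  1  1  1  1  1  1  1
 C  0  1  1  1  1  1  2  2
 A  0  1  1  1  1  2  2  2
 A  0  1  1  1  1  2  2  2
 C  0  1  1  1  1  2  3  3
 C  0  1  1  1  1  2  3  4
 G  0  1  2  2  2  2  3  4

1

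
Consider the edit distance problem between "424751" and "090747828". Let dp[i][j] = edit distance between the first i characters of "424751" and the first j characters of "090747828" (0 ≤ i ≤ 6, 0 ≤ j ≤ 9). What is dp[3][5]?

   ''  0  9  0  7  4  7  8  2  8
''  0  1  2  3  4  5  6  7  8  9
 4  1  1  2  3  4  4  5  6  7  8
 2  2  2  2  3  4  5  5  6  6  7
 4  3  3  3  3  4  4  5  6  7  7
 7  4  4  4  4  3  4  4  5  6  7
 5  5  5  5  5  4  4  5  5  6  7
 1  6  6  6  6  5  5  5  6  6  7

4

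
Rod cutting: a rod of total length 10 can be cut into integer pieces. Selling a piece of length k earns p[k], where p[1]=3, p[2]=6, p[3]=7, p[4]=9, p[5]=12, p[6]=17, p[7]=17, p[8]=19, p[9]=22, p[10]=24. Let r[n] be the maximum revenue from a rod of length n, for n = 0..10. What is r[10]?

   n    0    1    2    3    4    5    6    7    8    9   10
r[n]    0    3    6    9   12   15   18   21   24   27   30

30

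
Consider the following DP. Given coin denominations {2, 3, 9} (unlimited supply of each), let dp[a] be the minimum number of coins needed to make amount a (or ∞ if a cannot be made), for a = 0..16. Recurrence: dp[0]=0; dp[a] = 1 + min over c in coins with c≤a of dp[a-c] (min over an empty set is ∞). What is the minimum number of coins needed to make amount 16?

 a  0  1  2  3  4  5  6  7  8  9 10 11 12 13 14 15 16
dp  0  -  1  1  2  2  2  3  3  1  4  2  2  3  3  3  4
(- denotes ∞ / unreachable)

4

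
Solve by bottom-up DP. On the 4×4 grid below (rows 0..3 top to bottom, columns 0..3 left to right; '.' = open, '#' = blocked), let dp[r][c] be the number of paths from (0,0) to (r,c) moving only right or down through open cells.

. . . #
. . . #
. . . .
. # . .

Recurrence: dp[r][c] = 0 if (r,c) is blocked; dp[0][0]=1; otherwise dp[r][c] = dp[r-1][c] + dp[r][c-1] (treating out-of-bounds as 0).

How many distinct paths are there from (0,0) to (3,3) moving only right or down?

12

r\c   0   1   2   3
  0   1   1   1   0
  1   1   2   3   0
  2   1   3   6   6
  3   1   0   6  12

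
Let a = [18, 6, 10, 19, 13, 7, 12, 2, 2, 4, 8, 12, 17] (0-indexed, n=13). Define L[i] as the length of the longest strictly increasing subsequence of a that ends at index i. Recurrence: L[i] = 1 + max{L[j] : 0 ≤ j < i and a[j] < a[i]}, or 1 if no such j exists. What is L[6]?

3

   i    0    1    2    3    4    5    6    7    8    9   10   11   12
a[i]   18    6   10   19   13    7   12    2    2    4    8   12   17
L[i]    1    1    2    3    3    2    3    1    1    2    3    4    5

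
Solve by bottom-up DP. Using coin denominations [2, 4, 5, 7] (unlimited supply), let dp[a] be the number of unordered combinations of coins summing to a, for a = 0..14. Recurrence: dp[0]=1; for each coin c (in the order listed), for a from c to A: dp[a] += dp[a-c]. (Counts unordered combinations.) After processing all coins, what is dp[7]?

after  coin     0     1     2     3     4     5     6     7     8     9    10    11    12    13    14
          2     1     0     1     0     1     0     1     0     1     0     1     0     1     0     1
          4     1     0     1     0     2     0     2     0     3     0     3     0     4     0     4
          5     1     0     1     0     2     1     2     1     3     2     4     2     5     3     6
          7     1     0     1     0     2     1     2     2     3     3     4     4     6     5     8

2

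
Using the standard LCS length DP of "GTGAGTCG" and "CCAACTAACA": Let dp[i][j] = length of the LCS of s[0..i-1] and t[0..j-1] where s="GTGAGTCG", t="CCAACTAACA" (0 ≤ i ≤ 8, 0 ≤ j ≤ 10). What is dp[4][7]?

   ''  C  C  A  A  C  T  A  A  C  A
''  0  0  0  0  0  0  0  0  0  0  0
 G  0  0  0  0  0  0  0  0  0  0  0
 T  0  0  0  0  0  0  1  1  1  1  1
 G  0  0  0  0  0  0  1  1  1  1  1
 A  0  0  0  1  1  1  1  2  2  2  2
 G  0  0  0  1  1  1  1  2  2  2  2
 T  0  0  0  1  1  1  2  2  2  2  2
 C  0  1  1  1  1  2  2  2  2  3  3
 G  0  1  1  1  1  2  2  2  2  3  3

2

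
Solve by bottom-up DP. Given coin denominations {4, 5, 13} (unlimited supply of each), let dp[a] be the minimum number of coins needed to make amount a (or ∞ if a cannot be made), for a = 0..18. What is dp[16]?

4

 a  0  1  2  3  4  5  6  7  8  9 10 11 12 13 14 15 16 17 18
dp  0  -  -  -  1  1  -  -  2  2  2  -  3  1  3  3  4  2  2
(- denotes ∞ / unreachable)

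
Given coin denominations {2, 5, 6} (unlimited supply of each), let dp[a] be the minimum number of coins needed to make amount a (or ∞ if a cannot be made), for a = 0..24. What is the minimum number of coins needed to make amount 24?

4

 a  0  1  2  3  4  5  6  7  8  9 10 11 12 13 14 15 16 17 18 19 20 21 22 23 24
dp  0  -  1  -  2  1  1  2  2  3  2  2  2  3  3  3  3  3  3  4  4  4  4  4  4
(- denotes ∞ / unreachable)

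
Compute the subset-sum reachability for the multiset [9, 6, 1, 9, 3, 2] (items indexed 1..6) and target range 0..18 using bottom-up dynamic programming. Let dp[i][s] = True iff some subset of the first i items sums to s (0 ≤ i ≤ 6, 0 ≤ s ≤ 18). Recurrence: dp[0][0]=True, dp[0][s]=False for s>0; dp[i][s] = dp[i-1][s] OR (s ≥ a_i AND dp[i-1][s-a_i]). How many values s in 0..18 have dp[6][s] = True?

19

i\s   0   1   2   3   4   5   6   7   8   9  10  11  12  13  14  15  16  17  18
  0   T   F   F   F   F   F   F   F   F   F   F   F   F   F   F   F   F   F   F
  1   T   F   F   F   F   F   F   F   F   T   F   F   F   F   F   F   F   F   F
  2   T   F   F   F   F   F   T   F   F   T   F   F   F   F   F   T   F   F   F
  3   T   T   F   F   F   F   T   T   F   T   T   F   F   F   F   T   T   F   F
  4   T   T   F   F   F   F   T   T   F   T   T   F   F   F   F   T   T   F   T
  5   T   T   F   T   T   F   T   T   F   T   T   F   T   T   F   T   T   F   T
  6   T   T   T   T   T   T   T   T   T   T   T   T   T   T   T   T   T   T   T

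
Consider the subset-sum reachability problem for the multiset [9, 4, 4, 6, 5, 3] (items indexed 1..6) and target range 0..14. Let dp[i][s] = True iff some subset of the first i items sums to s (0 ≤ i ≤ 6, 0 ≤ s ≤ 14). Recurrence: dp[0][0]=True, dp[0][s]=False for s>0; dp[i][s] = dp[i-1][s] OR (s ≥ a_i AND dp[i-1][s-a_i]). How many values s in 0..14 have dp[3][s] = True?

i\s   0   1   2   3   4   5   6   7   8   9  10  11  12  13  14
  0   T   F   F   F   F   F   F   F   F   F   F   F   F   F   F
  1   T   F   F   F   F   F   F   F   F   T   F   F   F   F   F
  2   T   F   F   F   T   F   F   F   F   T   F   F   F   T   F
  3   T   F   F   F   T   F   F   F   T   T   F   F   F   T   F
  4   T   F   F   F   T   F   T   F   T   T   T   F   F   T   T
  5   T   F   F   F   T   T   T   F   T   T   T   T   F   T   T
  6   T   F   F   T   T   T   T   T   T   T   T   T   T   T   T

5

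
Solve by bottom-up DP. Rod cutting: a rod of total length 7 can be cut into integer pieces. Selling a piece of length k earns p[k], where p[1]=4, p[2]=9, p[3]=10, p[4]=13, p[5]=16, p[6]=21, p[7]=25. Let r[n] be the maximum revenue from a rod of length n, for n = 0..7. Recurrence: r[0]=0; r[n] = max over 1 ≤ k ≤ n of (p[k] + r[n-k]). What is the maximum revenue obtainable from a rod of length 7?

   n    0    1    2    3    4    5    6    7
r[n]    0    4    9   13   18   22   27   31

31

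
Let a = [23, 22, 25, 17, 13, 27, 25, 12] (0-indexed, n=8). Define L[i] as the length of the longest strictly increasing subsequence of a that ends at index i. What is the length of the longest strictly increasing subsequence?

   i    0    1    2    3    4    5    6    7
a[i]   23   22   25   17   13   27   25   12
L[i]    1    1    2    1    1    3    2    1

3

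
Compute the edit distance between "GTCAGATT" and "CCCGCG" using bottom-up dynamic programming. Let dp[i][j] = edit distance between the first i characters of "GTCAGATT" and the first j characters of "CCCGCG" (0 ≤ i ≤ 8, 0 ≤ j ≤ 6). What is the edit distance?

6

   ''  C  C  C  G  C  G
''  0  1  2  3  4  5  6
 G  1  1  2  3  3  4  5
 T  2  2  2  3  4  4  5
 C  3  2  2  2  3  4  5
 A  4  3  3  3  3  4  5
 G  5  4  4  4  3  4  4
 A  6  5  5  5  4  4  5
 T  7  6  6  6  5  5  5
 T  8  7  7  7  6  6  6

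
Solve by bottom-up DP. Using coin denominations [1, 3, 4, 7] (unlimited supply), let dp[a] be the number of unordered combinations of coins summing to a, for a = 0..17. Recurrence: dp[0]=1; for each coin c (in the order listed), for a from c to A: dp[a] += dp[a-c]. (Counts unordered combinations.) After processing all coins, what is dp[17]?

after  coin     0     1     2     3     4     5     6     7     8     9    10    11    12    13    14    15    16    17
          1     1     1     1     1     1     1     1     1     1     1     1     1     1     1     1     1     1     1
          3     1     1     1     2     2     2     3     3     3     4     4     4     5     5     5     6     6     6
          4     1     1     1     2     3     3     4     5     6     7     8     9    11    12    13    15    17    18
          7     1     1     1     2     3     3     4     6     7     8    10    12    14    16    19    22    25    28

28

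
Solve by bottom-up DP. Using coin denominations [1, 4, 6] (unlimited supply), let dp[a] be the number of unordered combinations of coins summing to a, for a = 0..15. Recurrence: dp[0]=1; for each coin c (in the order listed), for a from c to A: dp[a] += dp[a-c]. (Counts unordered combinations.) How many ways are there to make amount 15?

after  coin     0     1     2     3     4     5     6     7     8     9    10    11    12    13    14    15
          1     1     1     1     1     1     1     1     1     1     1     1     1     1     1     1     1
          4     1     1     1     1     2     2     2     2     3     3     3     3     4     4     4     4
          6     1     1     1     1     2     2     3     3     4     4     5     5     7     7     8     8

8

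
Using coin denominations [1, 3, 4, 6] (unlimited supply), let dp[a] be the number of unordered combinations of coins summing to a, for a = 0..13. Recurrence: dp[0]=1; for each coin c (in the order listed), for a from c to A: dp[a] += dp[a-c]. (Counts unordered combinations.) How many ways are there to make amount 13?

after  coin     0     1     2     3     4     5     6     7     8     9    10    11    12    13
          1     1     1     1     1     1     1     1     1     1     1     1     1     1     1
          3     1     1     1     2     2     2     3     3     3     4     4     4     5     5
          4     1     1     1     2     3     3     4     5     6     7     8     9    11    12
          6     1     1     1     2     3     3     5     6     7     9    11    12    16    18

18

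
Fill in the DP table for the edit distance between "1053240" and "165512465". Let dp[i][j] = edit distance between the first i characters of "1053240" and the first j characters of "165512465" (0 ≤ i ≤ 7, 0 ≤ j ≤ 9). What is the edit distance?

   ''  1  6  5  5  1  2  4  6  5
''  0  1  2  3  4  5  6  7  8  9
 1  1  0  1  2  3  4  5  6  7  8
 0  2  1  1  2  3  4  5  6  7  8
 5  3  2  2  1  2  3  4  5  6  7
 3  4  3  3  2  2  3  4  5  6  7
 2  5  4  4  3  3  3  3  4  5  6
 4  6  5  5  4  4  4  4  3  4  5
 0  7  6  6  5  5  5  5  4  4  5

5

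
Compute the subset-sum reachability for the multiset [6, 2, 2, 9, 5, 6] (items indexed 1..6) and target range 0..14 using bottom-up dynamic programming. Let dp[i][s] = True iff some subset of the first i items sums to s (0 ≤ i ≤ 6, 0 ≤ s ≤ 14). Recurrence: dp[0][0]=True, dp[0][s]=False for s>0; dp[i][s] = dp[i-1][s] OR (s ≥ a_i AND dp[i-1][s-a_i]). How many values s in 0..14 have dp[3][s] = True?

6

i\s   0   1   2   3   4   5   6   7   8   9  10  11  12  13  14
  0   T   F   F   F   F   F   F   F   F   F   F   F   F   F   F
  1   T   F   F   F   F   F   T   F   F   F   F   F   F   F   F
  2   T   F   T   F   F   F   T   F   T   F   F   F   F   F   F
  3   T   F   T   F   T   F   T   F   T   F   T   F   F   F   F
  4   T   F   T   F   T   F   T   F   T   T   T   T   F   T   F
  5   T   F   T   F   T   T   T   T   T   T   T   T   F   T   T
  6   T   F   T   F   T   T   T   T   T   T   T   T   T   T   T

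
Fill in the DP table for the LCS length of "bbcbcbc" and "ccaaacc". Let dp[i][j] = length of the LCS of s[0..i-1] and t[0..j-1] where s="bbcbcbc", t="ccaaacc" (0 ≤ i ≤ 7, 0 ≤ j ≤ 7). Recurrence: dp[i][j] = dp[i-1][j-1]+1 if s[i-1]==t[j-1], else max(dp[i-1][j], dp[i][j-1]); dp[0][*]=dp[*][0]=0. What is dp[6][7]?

   ''  c  c  a  a  a  c  c
''  0  0  0  0  0  0  0  0
 b  0  0  0  0  0  0  0  0
 b  0  0  0  0  0  0  0  0
 c  0  1  1  1  1  1  1  1
 b  0  1  1  1  1  1  1  1
 c  0  1  2  2  2  2  2  2
 b  0  1  2  2  2  2  2  2
 c  0  1  2  2  2  2  3  3

2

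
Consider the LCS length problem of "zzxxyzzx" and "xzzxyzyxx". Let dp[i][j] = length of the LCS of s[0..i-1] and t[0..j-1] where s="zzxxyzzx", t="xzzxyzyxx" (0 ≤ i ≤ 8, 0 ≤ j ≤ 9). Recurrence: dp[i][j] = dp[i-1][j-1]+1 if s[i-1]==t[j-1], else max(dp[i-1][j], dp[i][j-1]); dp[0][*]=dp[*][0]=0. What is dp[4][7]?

3

   ''  x  z  z  x  y  z  y  x  x
''  0  0  0  0  0  0  0  0  0  0
 z  0  0  1  1  1  1  1  1  1  1
 z  0  0  1  2  2  2  2  2  2  2
 x  0  1  1  2  3  3  3  3  3  3
 x  0  1  1  2  3  3  3  3  4  4
 y  0  1  1  2  3  4  4  4  4  4
 z  0  1  2  2  3  4  5  5  5  5
 z  0  1  2  3  3  4  5  5  5  5
 x  0  1  2  3  4  4  5  5  6  6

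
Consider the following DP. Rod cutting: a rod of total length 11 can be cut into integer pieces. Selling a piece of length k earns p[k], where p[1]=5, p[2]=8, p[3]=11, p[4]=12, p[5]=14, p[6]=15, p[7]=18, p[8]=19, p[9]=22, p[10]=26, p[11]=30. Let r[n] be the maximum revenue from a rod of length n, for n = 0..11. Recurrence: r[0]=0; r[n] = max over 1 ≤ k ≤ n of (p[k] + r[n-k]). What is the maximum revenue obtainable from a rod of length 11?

55

   n    0    1    2    3    4    5    6    7    8    9   10   11
r[n]    0    5   10   15   20   25   30   35   40   45   50   55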